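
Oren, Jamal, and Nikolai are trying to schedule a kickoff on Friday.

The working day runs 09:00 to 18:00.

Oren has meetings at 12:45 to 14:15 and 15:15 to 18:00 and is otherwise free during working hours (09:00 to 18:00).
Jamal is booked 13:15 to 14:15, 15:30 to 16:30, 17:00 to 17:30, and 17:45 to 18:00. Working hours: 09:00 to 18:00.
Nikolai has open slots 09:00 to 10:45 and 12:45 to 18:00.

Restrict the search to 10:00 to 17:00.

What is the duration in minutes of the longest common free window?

60 minutes

Oren free within 09:00–18:00: 09:00–12:45, 14:15–15:15.
Jamal free within 09:00–18:00: 09:00–13:15, 14:15–15:30, 16:30–17:00, 17:30–17:45.
Oren ∩ Jamal: 09:00–12:45, 14:15–15:15.
Oren ∩ Jamal ∩ Nikolai: 09:00–10:45, 14:15–15:15.
Restricted to 10:00–17:00: 10:00–10:45, 14:15–15:15.
Common window lengths: 45, 60 min; longest is 60.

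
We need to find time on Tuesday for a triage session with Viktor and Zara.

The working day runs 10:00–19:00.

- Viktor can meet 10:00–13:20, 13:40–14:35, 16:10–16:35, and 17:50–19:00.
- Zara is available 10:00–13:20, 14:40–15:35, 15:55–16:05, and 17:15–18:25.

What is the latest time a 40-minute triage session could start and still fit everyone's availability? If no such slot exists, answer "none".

12:40

Viktor ∩ Zara: 10:00–13:20, 17:50–18:25.
Windows ≥ 40 min: 10:00–13:20.
Latest start in the last window 10:00–13:20 is 13:20 − 40 min = 12:40.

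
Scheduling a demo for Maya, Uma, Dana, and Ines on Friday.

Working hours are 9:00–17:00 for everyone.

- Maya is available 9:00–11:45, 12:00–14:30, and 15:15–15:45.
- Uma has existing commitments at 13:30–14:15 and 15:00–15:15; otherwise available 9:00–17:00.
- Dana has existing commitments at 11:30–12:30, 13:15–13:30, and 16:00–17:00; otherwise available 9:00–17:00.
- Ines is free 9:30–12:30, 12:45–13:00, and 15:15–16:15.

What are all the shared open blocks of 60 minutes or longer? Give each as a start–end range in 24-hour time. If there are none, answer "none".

09:30–11:30

Uma free within 09:00–17:00: 09:00–13:30, 14:15–15:00, 15:15–17:00.
Dana free within 09:00–17:00: 09:00–11:30, 12:30–13:15, 13:30–16:00.
Maya ∩ Uma: 09:00–11:45, 12:00–13:30, 14:15–14:30, 15:15–15:45.
Maya ∩ Uma ∩ Dana: 09:00–11:30, 12:30–13:15, 14:15–14:30, 15:15–15:45.
Maya ∩ Uma ∩ Dana ∩ Ines: 09:30–11:30, 12:45–13:00, 15:15–15:45.
Windows ≥ 60 min: 09:30–11:30.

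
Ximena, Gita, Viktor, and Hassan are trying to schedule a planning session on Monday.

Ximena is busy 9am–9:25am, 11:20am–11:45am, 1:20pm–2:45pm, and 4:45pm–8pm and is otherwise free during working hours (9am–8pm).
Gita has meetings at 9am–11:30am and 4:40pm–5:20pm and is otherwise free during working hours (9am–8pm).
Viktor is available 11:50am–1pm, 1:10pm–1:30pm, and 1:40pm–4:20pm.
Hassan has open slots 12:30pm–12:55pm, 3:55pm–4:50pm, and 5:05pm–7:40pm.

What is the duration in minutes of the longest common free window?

Ximena free within 09:00–20:00: 09:25–11:20, 11:45–13:20, 14:45–16:45.
Gita free within 09:00–20:00: 11:30–16:40, 17:20–20:00.
Ximena ∩ Gita: 11:45–13:20, 14:45–16:40.
Ximena ∩ Gita ∩ Viktor: 11:50–13:00, 13:10–13:20, 14:45–16:20.
Ximena ∩ Gita ∩ Viktor ∩ Hassan: 12:30–12:55, 15:55–16:20.
Common window lengths: 25, 25 min; longest is 25.

25 minutes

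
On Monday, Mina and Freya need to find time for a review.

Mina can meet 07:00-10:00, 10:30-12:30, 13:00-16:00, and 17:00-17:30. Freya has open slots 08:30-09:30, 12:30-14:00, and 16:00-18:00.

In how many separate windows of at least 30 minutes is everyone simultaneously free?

3

Mina ∩ Freya: 08:30–09:30, 13:00–14:00, 17:00–17:30.
Windows ≥ 30 min: 08:30–09:30, 13:00–14:00, 17:00–17:30.
That's 3 windows.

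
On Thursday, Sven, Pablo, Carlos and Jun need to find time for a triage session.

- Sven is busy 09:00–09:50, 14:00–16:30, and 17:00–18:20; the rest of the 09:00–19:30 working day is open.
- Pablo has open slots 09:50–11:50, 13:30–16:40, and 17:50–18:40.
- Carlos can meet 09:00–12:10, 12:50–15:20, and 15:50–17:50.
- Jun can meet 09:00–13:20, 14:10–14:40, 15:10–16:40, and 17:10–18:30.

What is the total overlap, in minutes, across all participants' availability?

Sven free within 09:00–19:30: 09:50–14:00, 16:30–17:00, 18:20–19:30.
Sven ∩ Pablo: 09:50–11:50, 13:30–14:00, 16:30–16:40, 18:20–18:40.
Sven ∩ Pablo ∩ Carlos: 09:50–11:50, 13:30–14:00, 16:30–16:40.
Sven ∩ Pablo ∩ Carlos ∩ Jun: 09:50–11:50, 16:30–16:40.
Total common minutes: 120 + 10 = 130.

130 minutes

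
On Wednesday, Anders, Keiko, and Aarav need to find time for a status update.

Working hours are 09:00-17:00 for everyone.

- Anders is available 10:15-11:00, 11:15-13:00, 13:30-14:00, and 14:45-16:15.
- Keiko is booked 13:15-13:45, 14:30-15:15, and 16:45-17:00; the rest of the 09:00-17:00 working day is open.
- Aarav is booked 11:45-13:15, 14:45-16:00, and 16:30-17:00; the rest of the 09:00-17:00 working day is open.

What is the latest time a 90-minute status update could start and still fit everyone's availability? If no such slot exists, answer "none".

none

Keiko free within 09:00–17:00: 09:00–13:15, 13:45–14:30, 15:15–16:45.
Aarav free within 09:00–17:00: 09:00–11:45, 13:15–14:45, 16:00–16:30.
Anders ∩ Keiko: 10:15–11:00, 11:15–13:00, 13:45–14:00, 15:15–16:15.
Anders ∩ Keiko ∩ Aarav: 10:15–11:00, 11:15–11:45, 13:45–14:00, 16:00–16:15.
Windows ≥ 90 min: (none).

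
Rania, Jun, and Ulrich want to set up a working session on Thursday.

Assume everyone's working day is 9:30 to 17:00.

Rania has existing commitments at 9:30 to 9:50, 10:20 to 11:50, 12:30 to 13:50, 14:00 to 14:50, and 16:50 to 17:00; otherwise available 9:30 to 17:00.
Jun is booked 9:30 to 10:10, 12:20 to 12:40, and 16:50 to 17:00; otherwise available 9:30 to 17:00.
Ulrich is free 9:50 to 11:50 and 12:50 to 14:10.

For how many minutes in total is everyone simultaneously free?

20 minutes

Rania free within 09:30–17:00: 09:50–10:20, 11:50–12:30, 13:50–14:00, 14:50–16:50.
Jun free within 09:30–17:00: 10:10–12:20, 12:40–16:50.
Rania ∩ Jun: 10:10–10:20, 11:50–12:20, 13:50–14:00, 14:50–16:50.
Rania ∩ Jun ∩ Ulrich: 10:10–10:20, 13:50–14:00.
Total common minutes: 10 + 10 = 20.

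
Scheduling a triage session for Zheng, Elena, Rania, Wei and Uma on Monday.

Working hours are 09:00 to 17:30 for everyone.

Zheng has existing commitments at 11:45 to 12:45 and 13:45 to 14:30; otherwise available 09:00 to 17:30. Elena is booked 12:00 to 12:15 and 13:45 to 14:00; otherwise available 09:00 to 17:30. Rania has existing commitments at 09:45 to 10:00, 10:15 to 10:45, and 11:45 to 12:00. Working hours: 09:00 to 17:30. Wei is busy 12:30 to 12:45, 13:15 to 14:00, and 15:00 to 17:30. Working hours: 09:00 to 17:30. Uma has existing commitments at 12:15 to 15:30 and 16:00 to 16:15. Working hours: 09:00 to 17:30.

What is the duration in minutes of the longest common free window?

Zheng free within 09:00–17:30: 09:00–11:45, 12:45–13:45, 14:30–17:30.
Elena free within 09:00–17:30: 09:00–12:00, 12:15–13:45, 14:00–17:30.
Rania free within 09:00–17:30: 09:00–09:45, 10:00–10:15, 10:45–11:45, 12:00–17:30.
Wei free within 09:00–17:30: 09:00–12:30, 12:45–13:15, 14:00–15:00.
Uma free within 09:00–17:30: 09:00–12:15, 15:30–16:00, 16:15–17:30.
Zheng ∩ Elena: 09:00–11:45, 12:45–13:45, 14:30–17:30.
Zheng ∩ Elena ∩ Rania: 09:00–09:45, 10:00–10:15, 10:45–11:45, 12:45–13:45, 14:30–17:30.
Zheng ∩ Elena ∩ Rania ∩ Wei: 09:00–09:45, 10:00–10:15, 10:45–11:45, 12:45–13:15, 14:30–15:00.
Zheng ∩ Elena ∩ Rania ∩ Wei ∩ Uma: 09:00–09:45, 10:00–10:15, 10:45–11:45.
Common window lengths: 45, 15, 60 min; longest is 60.

60 minutes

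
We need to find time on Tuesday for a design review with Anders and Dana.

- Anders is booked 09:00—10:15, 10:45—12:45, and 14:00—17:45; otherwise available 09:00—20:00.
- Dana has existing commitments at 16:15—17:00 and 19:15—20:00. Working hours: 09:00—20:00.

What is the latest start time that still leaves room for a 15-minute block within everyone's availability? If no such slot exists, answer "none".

Anders free within 09:00–20:00: 10:15–10:45, 12:45–14:00, 17:45–20:00.
Dana free within 09:00–20:00: 09:00–16:15, 17:00–19:15.
Anders ∩ Dana: 10:15–10:45, 12:45–14:00, 17:45–19:15.
Windows ≥ 15 min: 10:15–10:45, 12:45–14:00, 17:45–19:15.
Latest start in the last window 17:45–19:15 is 19:15 − 15 min = 19:00.

19:00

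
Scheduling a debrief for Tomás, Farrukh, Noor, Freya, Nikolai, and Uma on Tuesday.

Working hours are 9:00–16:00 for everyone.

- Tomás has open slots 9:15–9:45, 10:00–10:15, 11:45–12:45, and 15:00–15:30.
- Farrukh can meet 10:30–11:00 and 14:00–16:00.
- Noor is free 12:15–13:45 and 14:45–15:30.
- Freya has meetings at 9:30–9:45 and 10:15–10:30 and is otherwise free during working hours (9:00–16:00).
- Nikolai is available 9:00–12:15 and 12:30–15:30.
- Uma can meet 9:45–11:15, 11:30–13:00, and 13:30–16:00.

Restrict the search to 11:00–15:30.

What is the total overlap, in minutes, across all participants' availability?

30 minutes

Freya free within 09:00–16:00: 09:00–09:30, 09:45–10:15, 10:30–16:00.
Tomás ∩ Farrukh: 15:00–15:30.
Tomás ∩ Farrukh ∩ Noor: 15:00–15:30.
Tomás ∩ Farrukh ∩ Noor ∩ Freya: 15:00–15:30.
Tomás ∩ Farrukh ∩ Noor ∩ Freya ∩ Nikolai: 15:00–15:30.
Tomás ∩ Farrukh ∩ Noor ∩ Freya ∩ Nikolai ∩ Uma: 15:00–15:30.
Restricted to 11:00–15:30: 15:00–15:30.
Total common minutes: 30.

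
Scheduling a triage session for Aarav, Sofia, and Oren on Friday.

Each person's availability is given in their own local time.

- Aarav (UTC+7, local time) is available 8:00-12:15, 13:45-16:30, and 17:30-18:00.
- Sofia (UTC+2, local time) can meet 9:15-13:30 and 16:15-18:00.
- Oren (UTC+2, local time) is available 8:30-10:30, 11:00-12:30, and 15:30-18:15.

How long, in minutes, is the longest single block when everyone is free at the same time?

Aarav → UTC: 01:00–05:15, 06:45–09:30, 10:30–11:00.
Sofia → UTC: 07:15–11:30, 14:15–16:00.
Oren → UTC: 06:30–08:30, 09:00–10:30, 13:30–16:15.
Aarav ∩ Sofia: 07:15–09:30, 10:30–11:00.
Aarav ∩ Sofia ∩ Oren: 07:15–08:30, 09:00–09:30.
Common window lengths: 75, 30 min; longest is 75.

75 minutes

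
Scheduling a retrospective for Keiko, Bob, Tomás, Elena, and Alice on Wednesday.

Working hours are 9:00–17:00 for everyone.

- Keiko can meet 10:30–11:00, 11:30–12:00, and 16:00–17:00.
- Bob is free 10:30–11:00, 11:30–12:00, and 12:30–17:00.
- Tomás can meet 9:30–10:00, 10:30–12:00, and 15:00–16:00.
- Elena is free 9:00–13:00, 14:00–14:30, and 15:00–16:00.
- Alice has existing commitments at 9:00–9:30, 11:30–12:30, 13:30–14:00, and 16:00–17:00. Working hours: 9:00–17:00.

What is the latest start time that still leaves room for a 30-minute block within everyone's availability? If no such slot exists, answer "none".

10:30

Alice free within 09:00–17:00: 09:30–11:30, 12:30–13:30, 14:00–16:00.
Keiko ∩ Bob: 10:30–11:00, 11:30–12:00, 16:00–17:00.
Keiko ∩ Bob ∩ Tomás: 10:30–11:00, 11:30–12:00.
Keiko ∩ Bob ∩ Tomás ∩ Elena: 10:30–11:00, 11:30–12:00.
Keiko ∩ Bob ∩ Tomás ∩ Elena ∩ Alice: 10:30–11:00.
Windows ≥ 30 min: 10:30–11:00.
Latest start in the last window 10:30–11:00 is 11:00 − 30 min = 10:30.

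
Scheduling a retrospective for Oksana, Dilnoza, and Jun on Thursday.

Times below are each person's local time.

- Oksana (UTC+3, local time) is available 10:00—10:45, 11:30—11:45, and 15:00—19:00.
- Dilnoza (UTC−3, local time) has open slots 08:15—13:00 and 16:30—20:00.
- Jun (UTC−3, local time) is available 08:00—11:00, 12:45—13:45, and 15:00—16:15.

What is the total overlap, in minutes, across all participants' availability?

135 minutes

Oksana → UTC: 07:00–07:45, 08:30–08:45, 12:00–16:00.
Dilnoza → UTC: 11:15–16:00, 19:30–23:00.
Jun → UTC: 11:00–14:00, 15:45–16:45, 18:00–19:15.
Oksana ∩ Dilnoza: 12:00–16:00.
Oksana ∩ Dilnoza ∩ Jun: 12:00–14:00, 15:45–16:00.
Total common minutes: 120 + 15 = 135.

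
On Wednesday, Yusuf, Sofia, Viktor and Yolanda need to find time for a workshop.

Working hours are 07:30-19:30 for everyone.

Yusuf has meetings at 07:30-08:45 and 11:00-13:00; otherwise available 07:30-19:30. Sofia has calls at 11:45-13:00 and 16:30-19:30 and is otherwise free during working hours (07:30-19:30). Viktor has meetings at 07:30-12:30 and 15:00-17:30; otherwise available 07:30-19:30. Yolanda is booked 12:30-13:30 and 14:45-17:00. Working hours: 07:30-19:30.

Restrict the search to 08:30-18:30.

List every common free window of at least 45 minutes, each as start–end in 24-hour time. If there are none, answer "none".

13:30–14:45

Yusuf free within 07:30–19:30: 08:45–11:00, 13:00–19:30.
Sofia free within 07:30–19:30: 07:30–11:45, 13:00–16:30.
Viktor free within 07:30–19:30: 12:30–15:00, 17:30–19:30.
Yolanda free within 07:30–19:30: 07:30–12:30, 13:30–14:45, 17:00–19:30.
Yusuf ∩ Sofia: 08:45–11:00, 13:00–16:30.
Yusuf ∩ Sofia ∩ Viktor: 13:00–15:00.
Yusuf ∩ Sofia ∩ Viktor ∩ Yolanda: 13:30–14:45.
Restricted to 08:30–18:30: 13:30–14:45.
Windows ≥ 45 min: 13:30–14:45.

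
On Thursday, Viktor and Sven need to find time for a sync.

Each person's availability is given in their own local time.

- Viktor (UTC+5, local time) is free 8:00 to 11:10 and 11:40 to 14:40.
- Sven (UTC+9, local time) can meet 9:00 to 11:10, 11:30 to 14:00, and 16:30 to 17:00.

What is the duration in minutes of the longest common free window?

Viktor → UTC: 03:00–06:10, 06:40–09:40.
Sven → UTC: 00:00–02:10, 02:30–05:00, 07:30–08:00.
Viktor ∩ Sven: 03:00–05:00, 07:30–08:00.
Common window lengths: 120, 30 min; longest is 120.

120 minutes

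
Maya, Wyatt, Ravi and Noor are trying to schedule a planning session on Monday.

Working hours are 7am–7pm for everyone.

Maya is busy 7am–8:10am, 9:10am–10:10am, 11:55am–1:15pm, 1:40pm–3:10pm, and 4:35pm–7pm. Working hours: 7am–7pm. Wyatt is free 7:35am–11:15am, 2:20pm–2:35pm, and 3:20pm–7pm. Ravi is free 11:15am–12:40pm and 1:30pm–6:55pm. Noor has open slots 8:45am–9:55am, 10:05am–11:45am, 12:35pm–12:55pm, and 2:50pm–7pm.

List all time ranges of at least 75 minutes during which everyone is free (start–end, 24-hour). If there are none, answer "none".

15:20–16:35

Maya free within 07:00–19:00: 08:10–09:10, 10:10–11:55, 13:15–13:40, 15:10–16:35.
Maya ∩ Wyatt: 08:10–09:10, 10:10–11:15, 15:20–16:35.
Maya ∩ Wyatt ∩ Ravi: 15:20–16:35.
Maya ∩ Wyatt ∩ Ravi ∩ Noor: 15:20–16:35.
Windows ≥ 75 min: 15:20–16:35.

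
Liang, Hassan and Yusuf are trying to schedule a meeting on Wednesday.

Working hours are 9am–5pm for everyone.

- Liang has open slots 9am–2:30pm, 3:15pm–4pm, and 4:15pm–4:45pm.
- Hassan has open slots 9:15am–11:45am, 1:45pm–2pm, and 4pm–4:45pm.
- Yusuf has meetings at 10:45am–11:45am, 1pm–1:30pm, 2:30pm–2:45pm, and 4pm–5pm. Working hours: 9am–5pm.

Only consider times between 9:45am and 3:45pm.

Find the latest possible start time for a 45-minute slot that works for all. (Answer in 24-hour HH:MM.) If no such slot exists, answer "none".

Yusuf free within 09:00–17:00: 09:00–10:45, 11:45–13:00, 13:30–14:30, 14:45–16:00.
Liang ∩ Hassan: 09:15–11:45, 13:45–14:00, 16:15–16:45.
Liang ∩ Hassan ∩ Yusuf: 09:15–10:45, 13:45–14:00.
Restricted to 09:45–15:45: 09:45–10:45, 13:45–14:00.
Windows ≥ 45 min: 09:45–10:45.
Latest start in the last window 09:45–10:45 is 10:45 − 45 min = 10:00.

10:00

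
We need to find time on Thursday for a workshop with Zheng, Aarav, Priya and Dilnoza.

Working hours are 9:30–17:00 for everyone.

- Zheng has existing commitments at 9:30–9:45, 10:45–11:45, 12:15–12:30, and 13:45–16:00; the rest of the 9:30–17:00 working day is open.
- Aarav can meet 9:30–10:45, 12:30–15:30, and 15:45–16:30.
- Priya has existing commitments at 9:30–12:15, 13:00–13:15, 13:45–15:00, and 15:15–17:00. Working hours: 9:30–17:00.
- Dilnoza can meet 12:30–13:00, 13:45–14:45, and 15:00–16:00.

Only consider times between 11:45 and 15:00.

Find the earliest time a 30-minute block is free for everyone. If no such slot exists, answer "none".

Zheng free within 09:30–17:00: 09:45–10:45, 11:45–12:15, 12:30–13:45, 16:00–17:00.
Priya free within 09:30–17:00: 12:15–13:00, 13:15–13:45, 15:00–15:15.
Zheng ∩ Aarav: 09:45–10:45, 12:30–13:45, 16:00–16:30.
Zheng ∩ Aarav ∩ Priya: 12:30–13:00, 13:15–13:45.
Zheng ∩ Aarav ∩ Priya ∩ Dilnoza: 12:30–13:00.
Restricted to 11:45–15:00: 12:30–13:00.
Windows ≥ 30 min: 12:30–13:00.
Earliest such window starts at 12:30.

12:30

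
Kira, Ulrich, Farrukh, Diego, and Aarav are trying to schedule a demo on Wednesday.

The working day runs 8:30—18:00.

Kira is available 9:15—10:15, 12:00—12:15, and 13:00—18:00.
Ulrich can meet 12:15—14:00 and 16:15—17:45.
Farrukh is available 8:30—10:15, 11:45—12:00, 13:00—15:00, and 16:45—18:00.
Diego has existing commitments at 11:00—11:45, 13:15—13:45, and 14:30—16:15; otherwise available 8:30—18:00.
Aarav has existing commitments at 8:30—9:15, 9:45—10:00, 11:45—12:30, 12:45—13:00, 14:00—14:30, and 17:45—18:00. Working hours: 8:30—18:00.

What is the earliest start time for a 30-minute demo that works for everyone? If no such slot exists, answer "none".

Diego free within 08:30–18:00: 08:30–11:00, 11:45–13:15, 13:45–14:30, 16:15–18:00.
Aarav free within 08:30–18:00: 09:15–09:45, 10:00–11:45, 12:30–12:45, 13:00–14:00, 14:30–17:45.
Kira ∩ Ulrich: 13:00–14:00, 16:15–17:45.
Kira ∩ Ulrich ∩ Farrukh: 13:00–14:00, 16:45–17:45.
Kira ∩ Ulrich ∩ Farrukh ∩ Diego: 13:00–13:15, 13:45–14:00, 16:45–17:45.
Kira ∩ Ulrich ∩ Farrukh ∩ Diego ∩ Aarav: 13:00–13:15, 13:45–14:00, 16:45–17:45.
Windows ≥ 30 min: 16:45–17:45.
Earliest such window starts at 16:45.

16:45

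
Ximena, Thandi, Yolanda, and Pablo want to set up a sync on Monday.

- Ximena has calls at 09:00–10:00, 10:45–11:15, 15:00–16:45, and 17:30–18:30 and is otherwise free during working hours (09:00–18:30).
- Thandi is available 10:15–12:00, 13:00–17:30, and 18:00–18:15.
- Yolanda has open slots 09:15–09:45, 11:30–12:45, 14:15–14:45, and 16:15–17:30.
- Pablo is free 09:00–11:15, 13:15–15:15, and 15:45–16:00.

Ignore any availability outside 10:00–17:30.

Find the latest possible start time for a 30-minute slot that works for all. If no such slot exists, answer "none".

14:15

Ximena free within 09:00–18:30: 10:00–10:45, 11:15–15:00, 16:45–17:30.
Ximena ∩ Thandi: 10:15–10:45, 11:15–12:00, 13:00–15:00, 16:45–17:30.
Ximena ∩ Thandi ∩ Yolanda: 11:30–12:00, 14:15–14:45, 16:45–17:30.
Ximena ∩ Thandi ∩ Yolanda ∩ Pablo: 14:15–14:45.
Restricted to 10:00–17:30: 14:15–14:45.
Windows ≥ 30 min: 14:15–14:45.
Latest start in the last window 14:15–14:45 is 14:45 − 30 min = 14:15.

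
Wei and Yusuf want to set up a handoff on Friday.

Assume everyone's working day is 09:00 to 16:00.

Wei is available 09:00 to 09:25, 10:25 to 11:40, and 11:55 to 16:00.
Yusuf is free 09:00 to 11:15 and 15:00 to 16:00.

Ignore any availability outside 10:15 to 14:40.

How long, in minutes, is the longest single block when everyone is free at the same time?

Wei ∩ Yusuf: 09:00–09:25, 10:25–11:15, 15:00–16:00.
Restricted to 10:15–14:40: 10:25–11:15.
Single common window of 50 minutes.

50 minutes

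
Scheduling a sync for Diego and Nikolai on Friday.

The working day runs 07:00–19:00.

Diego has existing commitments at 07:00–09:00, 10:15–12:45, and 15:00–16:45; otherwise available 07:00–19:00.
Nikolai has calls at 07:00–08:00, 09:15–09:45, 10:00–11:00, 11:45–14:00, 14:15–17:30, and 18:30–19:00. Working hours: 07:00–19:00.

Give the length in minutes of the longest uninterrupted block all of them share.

60 minutes

Diego free within 07:00–19:00: 09:00–10:15, 12:45–15:00, 16:45–19:00.
Nikolai free within 07:00–19:00: 08:00–09:15, 09:45–10:00, 11:00–11:45, 14:00–14:15, 17:30–18:30.
Diego ∩ Nikolai: 09:00–09:15, 09:45–10:00, 14:00–14:15, 17:30–18:30.
Common window lengths: 15, 15, 15, 60 min; longest is 60.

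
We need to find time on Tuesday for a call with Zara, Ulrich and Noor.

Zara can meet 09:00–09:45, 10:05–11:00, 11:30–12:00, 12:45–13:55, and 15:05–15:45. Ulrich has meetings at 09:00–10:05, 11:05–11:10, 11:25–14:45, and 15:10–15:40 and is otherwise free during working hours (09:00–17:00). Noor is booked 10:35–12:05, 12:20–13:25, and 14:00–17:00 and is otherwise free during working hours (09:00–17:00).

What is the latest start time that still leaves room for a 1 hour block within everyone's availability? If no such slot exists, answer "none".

none

Ulrich free within 09:00–17:00: 10:05–11:05, 11:10–11:25, 14:45–15:10, 15:40–17:00.
Noor free within 09:00–17:00: 09:00–10:35, 12:05–12:20, 13:25–14:00.
Zara ∩ Ulrich: 10:05–11:00, 15:05–15:10, 15:40–15:45.
Zara ∩ Ulrich ∩ Noor: 10:05–10:35.
Windows ≥ 60 min: (none).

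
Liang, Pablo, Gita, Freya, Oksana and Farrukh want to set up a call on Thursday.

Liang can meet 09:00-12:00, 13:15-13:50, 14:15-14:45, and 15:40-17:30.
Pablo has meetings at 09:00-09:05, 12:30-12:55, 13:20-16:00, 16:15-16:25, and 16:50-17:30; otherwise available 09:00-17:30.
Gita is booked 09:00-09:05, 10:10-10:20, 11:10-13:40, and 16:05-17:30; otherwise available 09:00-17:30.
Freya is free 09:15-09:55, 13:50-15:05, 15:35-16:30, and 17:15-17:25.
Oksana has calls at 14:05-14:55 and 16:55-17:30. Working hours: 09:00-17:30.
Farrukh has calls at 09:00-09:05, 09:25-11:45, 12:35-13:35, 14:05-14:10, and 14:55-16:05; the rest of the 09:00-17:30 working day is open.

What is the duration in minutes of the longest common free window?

10 minutes

Pablo free within 09:00–17:30: 09:05–12:30, 12:55–13:20, 16:00–16:15, 16:25–16:50.
Gita free within 09:00–17:30: 09:05–10:10, 10:20–11:10, 13:40–16:05.
Oksana free within 09:00–17:30: 09:00–14:05, 14:55–16:55.
Farrukh free within 09:00–17:30: 09:05–09:25, 11:45–12:35, 13:35–14:05, 14:10–14:55, 16:05–17:30.
Liang ∩ Pablo: 09:05–12:00, 13:15–13:20, 16:00–16:15, 16:25–16:50.
Liang ∩ Pablo ∩ Gita: 09:05–10:10, 10:20–11:10, 16:00–16:05.
Liang ∩ Pablo ∩ Gita ∩ Freya: 09:15–09:55, 16:00–16:05.
Liang ∩ Pablo ∩ Gita ∩ Freya ∩ Oksana: 09:15–09:55, 16:00–16:05.
Liang ∩ Pablo ∩ Gita ∩ Freya ∩ Oksana ∩ Farrukh: 09:15–09:25.
Single common window of 10 minutes.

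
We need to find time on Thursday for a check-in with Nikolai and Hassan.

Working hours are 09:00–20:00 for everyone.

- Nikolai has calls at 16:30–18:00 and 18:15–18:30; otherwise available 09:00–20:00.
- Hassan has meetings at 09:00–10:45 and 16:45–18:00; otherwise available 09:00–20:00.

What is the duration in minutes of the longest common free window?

345 minutes

Nikolai free within 09:00–20:00: 09:00–16:30, 18:00–18:15, 18:30–20:00.
Hassan free within 09:00–20:00: 10:45–16:45, 18:00–20:00.
Nikolai ∩ Hassan: 10:45–16:30, 18:00–18:15, 18:30–20:00.
Common window lengths: 345, 15, 90 min; longest is 345.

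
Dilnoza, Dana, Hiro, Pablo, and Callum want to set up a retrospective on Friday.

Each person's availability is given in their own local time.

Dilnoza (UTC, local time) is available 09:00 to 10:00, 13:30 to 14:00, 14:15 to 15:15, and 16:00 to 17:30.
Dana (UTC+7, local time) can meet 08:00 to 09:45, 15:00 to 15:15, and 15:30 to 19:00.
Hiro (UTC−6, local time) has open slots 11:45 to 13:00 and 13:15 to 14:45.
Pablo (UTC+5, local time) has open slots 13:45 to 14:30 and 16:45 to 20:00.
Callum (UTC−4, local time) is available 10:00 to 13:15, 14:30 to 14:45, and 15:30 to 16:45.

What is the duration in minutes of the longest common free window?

Dilnoza → UTC: 09:00–10:00, 13:30–14:00, 14:15–15:15, 16:00–17:30.
Dana → UTC: 01:00–02:45, 08:00–08:15, 08:30–12:00.
Hiro → UTC: 17:45–19:00, 19:15–20:45.
Pablo → UTC: 08:45–09:30, 11:45–15:00.
Callum → UTC: 14:00–17:15, 18:30–18:45, 19:30–20:45.
Dilnoza ∩ Dana: 09:00–10:00.
Dilnoza ∩ Dana ∩ Hiro: (none).
Dilnoza ∩ Dana ∩ Hiro ∩ Pablo: (none).
Dilnoza ∩ Dana ∩ Hiro ∩ Pablo ∩ Callum: (none).
No common window.

0 minutes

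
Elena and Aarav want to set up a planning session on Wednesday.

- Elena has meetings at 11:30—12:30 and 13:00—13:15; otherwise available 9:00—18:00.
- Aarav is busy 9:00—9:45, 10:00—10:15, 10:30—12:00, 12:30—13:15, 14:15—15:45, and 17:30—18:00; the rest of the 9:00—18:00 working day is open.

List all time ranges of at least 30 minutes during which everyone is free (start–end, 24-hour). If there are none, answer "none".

Elena free within 09:00–18:00: 09:00–11:30, 12:30–13:00, 13:15–18:00.
Aarav free within 09:00–18:00: 09:45–10:00, 10:15–10:30, 12:00–12:30, 13:15–14:15, 15:45–17:30.
Elena ∩ Aarav: 09:45–10:00, 10:15–10:30, 13:15–14:15, 15:45–17:30.
Windows ≥ 30 min: 13:15–14:15, 15:45–17:30.

13:15–14:15, 15:45–17:30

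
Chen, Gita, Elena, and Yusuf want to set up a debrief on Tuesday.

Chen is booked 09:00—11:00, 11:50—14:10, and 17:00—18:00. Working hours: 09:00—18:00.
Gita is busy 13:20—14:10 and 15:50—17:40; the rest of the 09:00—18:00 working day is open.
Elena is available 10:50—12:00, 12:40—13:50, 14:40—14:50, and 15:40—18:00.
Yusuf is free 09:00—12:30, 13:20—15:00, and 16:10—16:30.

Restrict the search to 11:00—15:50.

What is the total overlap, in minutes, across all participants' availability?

Chen free within 09:00–18:00: 11:00–11:50, 14:10–17:00.
Gita free within 09:00–18:00: 09:00–13:20, 14:10–15:50, 17:40–18:00.
Chen ∩ Gita: 11:00–11:50, 14:10–15:50.
Chen ∩ Gita ∩ Elena: 11:00–11:50, 14:40–14:50, 15:40–15:50.
Chen ∩ Gita ∩ Elena ∩ Yusuf: 11:00–11:50, 14:40–14:50.
Restricted to 11:00–15:50: 11:00–11:50, 14:40–14:50.
Total common minutes: 50 + 10 = 60.

60 minutes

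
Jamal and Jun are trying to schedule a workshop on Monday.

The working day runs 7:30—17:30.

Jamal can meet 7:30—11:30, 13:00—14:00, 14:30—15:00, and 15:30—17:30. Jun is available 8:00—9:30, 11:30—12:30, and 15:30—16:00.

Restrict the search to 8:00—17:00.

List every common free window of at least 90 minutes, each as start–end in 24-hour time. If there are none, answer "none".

Jamal ∩ Jun: 08:00–09:30, 15:30–16:00.
Restricted to 08:00–17:00: 08:00–09:30, 15:30–16:00.
Windows ≥ 90 min: 08:00–09:30.

08:00–09:30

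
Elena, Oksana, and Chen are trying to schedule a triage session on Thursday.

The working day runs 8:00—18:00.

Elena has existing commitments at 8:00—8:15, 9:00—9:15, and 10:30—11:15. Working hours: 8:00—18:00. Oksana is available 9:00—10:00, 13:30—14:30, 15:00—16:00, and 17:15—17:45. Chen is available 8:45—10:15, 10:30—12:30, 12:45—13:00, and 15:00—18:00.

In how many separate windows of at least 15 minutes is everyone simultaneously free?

3

Elena free within 08:00–18:00: 08:15–09:00, 09:15–10:30, 11:15–18:00.
Elena ∩ Oksana: 09:15–10:00, 13:30–14:30, 15:00–16:00, 17:15–17:45.
Elena ∩ Oksana ∩ Chen: 09:15–10:00, 15:00–16:00, 17:15–17:45.
Windows ≥ 15 min: 09:15–10:00, 15:00–16:00, 17:15–17:45.
That's 3 windows.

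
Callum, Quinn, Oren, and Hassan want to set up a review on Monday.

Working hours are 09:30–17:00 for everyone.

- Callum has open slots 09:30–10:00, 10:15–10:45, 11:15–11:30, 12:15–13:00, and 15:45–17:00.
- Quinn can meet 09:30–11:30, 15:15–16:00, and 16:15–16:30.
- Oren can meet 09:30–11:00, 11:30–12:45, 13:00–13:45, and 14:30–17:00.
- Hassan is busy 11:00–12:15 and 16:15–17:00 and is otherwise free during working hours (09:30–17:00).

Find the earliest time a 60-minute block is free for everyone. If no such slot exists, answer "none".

none

Hassan free within 09:30–17:00: 09:30–11:00, 12:15–16:15.
Callum ∩ Quinn: 09:30–10:00, 10:15–10:45, 11:15–11:30, 15:45–16:00, 16:15–16:30.
Callum ∩ Quinn ∩ Oren: 09:30–10:00, 10:15–10:45, 15:45–16:00, 16:15–16:30.
Callum ∩ Quinn ∩ Oren ∩ Hassan: 09:30–10:00, 10:15–10:45, 15:45–16:00.
Windows ≥ 60 min: (none).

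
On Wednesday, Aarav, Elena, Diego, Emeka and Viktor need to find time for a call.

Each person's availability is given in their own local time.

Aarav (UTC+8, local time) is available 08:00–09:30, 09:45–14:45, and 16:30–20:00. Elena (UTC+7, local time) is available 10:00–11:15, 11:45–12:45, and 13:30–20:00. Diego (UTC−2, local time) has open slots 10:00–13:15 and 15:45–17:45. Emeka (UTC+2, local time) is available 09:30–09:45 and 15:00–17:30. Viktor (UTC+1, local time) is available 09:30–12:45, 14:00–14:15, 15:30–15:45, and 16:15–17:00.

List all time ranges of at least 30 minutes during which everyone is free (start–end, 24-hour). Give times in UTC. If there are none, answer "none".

Aarav → UTC: 00:00–01:30, 01:45–06:45, 08:30–12:00.
Elena → UTC: 03:00–04:15, 04:45–05:45, 06:30–13:00.
Diego → UTC: 12:00–15:15, 17:45–19:45.
Emeka → UTC: 07:30–07:45, 13:00–15:30.
Viktor → UTC: 08:30–11:45, 13:00–13:15, 14:30–14:45, 15:15–16:00.
Aarav ∩ Elena: 03:00–04:15, 04:45–05:45, 06:30–06:45, 08:30–12:00.
Aarav ∩ Elena ∩ Diego: (none).
Aarav ∩ Elena ∩ Diego ∩ Emeka: (none).
Aarav ∩ Elena ∩ Diego ∩ Emeka ∩ Viktor: (none).
Windows ≥ 30 min: (none).

none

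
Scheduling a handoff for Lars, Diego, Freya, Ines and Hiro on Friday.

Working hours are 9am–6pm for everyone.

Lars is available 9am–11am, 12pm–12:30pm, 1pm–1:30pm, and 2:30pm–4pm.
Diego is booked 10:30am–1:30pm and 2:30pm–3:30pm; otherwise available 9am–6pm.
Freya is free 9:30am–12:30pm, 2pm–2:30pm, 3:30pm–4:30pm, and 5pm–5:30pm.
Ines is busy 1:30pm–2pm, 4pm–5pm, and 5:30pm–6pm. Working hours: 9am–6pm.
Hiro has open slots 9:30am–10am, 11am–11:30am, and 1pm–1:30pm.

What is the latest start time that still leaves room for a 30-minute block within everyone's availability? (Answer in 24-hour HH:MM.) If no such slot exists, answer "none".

09:30

Diego free within 09:00–18:00: 09:00–10:30, 13:30–14:30, 15:30–18:00.
Ines free within 09:00–18:00: 09:00–13:30, 14:00–16:00, 17:00–17:30.
Lars ∩ Diego: 09:00–10:30, 15:30–16:00.
Lars ∩ Diego ∩ Freya: 09:30–10:30, 15:30–16:00.
Lars ∩ Diego ∩ Freya ∩ Ines: 09:30–10:30, 15:30–16:00.
Lars ∩ Diego ∩ Freya ∩ Ines ∩ Hiro: 09:30–10:00.
Windows ≥ 30 min: 09:30–10:00.
Latest start in the last window 09:30–10:00 is 10:00 − 30 min = 09:30.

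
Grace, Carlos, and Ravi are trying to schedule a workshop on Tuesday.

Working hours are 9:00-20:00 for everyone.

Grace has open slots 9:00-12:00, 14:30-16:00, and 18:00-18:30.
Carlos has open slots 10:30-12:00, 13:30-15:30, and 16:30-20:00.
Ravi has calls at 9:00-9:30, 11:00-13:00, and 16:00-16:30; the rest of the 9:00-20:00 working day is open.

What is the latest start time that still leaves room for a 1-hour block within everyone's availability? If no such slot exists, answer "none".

14:30

Ravi free within 09:00–20:00: 09:30–11:00, 13:00–16:00, 16:30–20:00.
Grace ∩ Carlos: 10:30–12:00, 14:30–15:30, 18:00–18:30.
Grace ∩ Carlos ∩ Ravi: 10:30–11:00, 14:30–15:30, 18:00–18:30.
Windows ≥ 60 min: 14:30–15:30.
Latest start in the last window 14:30–15:30 is 15:30 − 60 min = 14:30.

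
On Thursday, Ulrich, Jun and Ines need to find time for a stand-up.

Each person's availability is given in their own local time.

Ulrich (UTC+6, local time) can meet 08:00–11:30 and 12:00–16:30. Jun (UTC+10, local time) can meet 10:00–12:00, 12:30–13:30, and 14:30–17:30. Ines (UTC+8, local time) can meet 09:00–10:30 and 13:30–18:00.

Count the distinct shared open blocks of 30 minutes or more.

1

Ulrich → UTC: 02:00–05:30, 06:00–10:30.
Jun → UTC: 00:00–02:00, 02:30–03:30, 04:30–07:30.
Ines → UTC: 01:00–02:30, 05:30–10:00.
Ulrich ∩ Jun: 02:30–03:30, 04:30–05:30, 06:00–07:30.
Ulrich ∩ Jun ∩ Ines: 06:00–07:30.
Windows ≥ 30 min: 06:00–07:30.
That's 1 window.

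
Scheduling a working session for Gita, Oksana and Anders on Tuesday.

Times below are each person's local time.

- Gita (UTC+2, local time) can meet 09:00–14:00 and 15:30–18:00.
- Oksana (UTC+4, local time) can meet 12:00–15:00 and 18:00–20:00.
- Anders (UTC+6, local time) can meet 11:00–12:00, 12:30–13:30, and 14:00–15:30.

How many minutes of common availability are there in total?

90 minutes

Gita → UTC: 07:00–12:00, 13:30–16:00.
Oksana → UTC: 08:00–11:00, 14:00–16:00.
Anders → UTC: 05:00–06:00, 06:30–07:30, 08:00–09:30.
Gita ∩ Oksana: 08:00–11:00, 14:00–16:00.
Gita ∩ Oksana ∩ Anders: 08:00–09:30.
Total common minutes: 90.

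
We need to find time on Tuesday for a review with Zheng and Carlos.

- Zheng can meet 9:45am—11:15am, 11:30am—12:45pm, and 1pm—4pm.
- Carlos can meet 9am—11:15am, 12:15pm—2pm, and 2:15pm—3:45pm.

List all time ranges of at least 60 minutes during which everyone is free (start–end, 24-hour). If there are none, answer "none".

Zheng ∩ Carlos: 09:45–11:15, 12:15–12:45, 13:00–14:00, 14:15–15:45.
Windows ≥ 60 min: 09:45–11:15, 13:00–14:00, 14:15–15:45.

09:45–11:15, 13:00–14:00, 14:15–15:45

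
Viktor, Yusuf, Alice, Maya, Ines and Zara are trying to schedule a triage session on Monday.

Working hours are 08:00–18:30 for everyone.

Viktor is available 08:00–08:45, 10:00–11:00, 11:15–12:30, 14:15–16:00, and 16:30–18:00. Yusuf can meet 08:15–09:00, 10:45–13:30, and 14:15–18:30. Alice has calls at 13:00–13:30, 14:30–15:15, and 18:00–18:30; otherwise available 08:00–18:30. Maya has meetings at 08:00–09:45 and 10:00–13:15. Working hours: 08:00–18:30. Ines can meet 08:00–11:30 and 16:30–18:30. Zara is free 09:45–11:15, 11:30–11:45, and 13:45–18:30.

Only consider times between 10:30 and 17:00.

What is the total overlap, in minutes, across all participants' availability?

30 minutes

Alice free within 08:00–18:30: 08:00–13:00, 13:30–14:30, 15:15–18:00.
Maya free within 08:00–18:30: 09:45–10:00, 13:15–18:30.
Viktor ∩ Yusuf: 08:15–08:45, 10:45–11:00, 11:15–12:30, 14:15–16:00, 16:30–18:00.
Viktor ∩ Yusuf ∩ Alice: 08:15–08:45, 10:45–11:00, 11:15–12:30, 14:15–14:30, 15:15–16:00, 16:30–18:00.
Viktor ∩ Yusuf ∩ Alice ∩ Maya: 14:15–14:30, 15:15–16:00, 16:30–18:00.
Viktor ∩ Yusuf ∩ Alice ∩ Maya ∩ Ines: 16:30–18:00.
Viktor ∩ Yusuf ∩ Alice ∩ Maya ∩ Ines ∩ Zara: 16:30–18:00.
Restricted to 10:30–17:00: 16:30–17:00.
Total common minutes: 30.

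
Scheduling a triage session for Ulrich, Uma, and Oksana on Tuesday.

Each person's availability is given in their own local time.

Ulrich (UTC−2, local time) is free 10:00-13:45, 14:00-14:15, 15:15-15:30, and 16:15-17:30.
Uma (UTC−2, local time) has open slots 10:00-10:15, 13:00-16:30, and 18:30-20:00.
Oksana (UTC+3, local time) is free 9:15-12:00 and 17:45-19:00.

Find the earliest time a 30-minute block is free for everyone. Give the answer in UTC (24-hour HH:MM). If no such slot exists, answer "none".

15:00

Ulrich → UTC: 12:00–15:45, 16:00–16:15, 17:15–17:30, 18:15–19:30.
Uma → UTC: 12:00–12:15, 15:00–18:30, 20:30–22:00.
Oksana → UTC: 06:15–09:00, 14:45–16:00.
Ulrich ∩ Uma: 12:00–12:15, 15:00–15:45, 16:00–16:15, 17:15–17:30, 18:15–18:30.
Ulrich ∩ Uma ∩ Oksana: 15:00–15:45.
Windows ≥ 30 min: 15:00–15:45.
Earliest such window starts at 15:00.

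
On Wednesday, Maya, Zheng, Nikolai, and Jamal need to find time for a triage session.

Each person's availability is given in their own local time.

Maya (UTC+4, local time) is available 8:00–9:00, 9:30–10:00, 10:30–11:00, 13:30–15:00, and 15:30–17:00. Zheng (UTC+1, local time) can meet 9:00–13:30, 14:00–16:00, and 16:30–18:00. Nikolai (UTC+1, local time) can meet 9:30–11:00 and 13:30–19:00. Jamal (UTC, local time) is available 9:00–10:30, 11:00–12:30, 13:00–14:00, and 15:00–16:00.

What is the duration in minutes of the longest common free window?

30 minutes

Maya → UTC: 04:00–05:00, 05:30–06:00, 06:30–07:00, 09:30–11:00, 11:30–13:00.
Zheng → UTC: 08:00–12:30, 13:00–15:00, 15:30–17:00.
Nikolai → UTC: 08:30–10:00, 12:30–18:00.
Jamal → UTC: 09:00–10:30, 11:00–12:30, 13:00–14:00, 15:00–16:00.
Maya ∩ Zheng: 09:30–11:00, 11:30–12:30.
Maya ∩ Zheng ∩ Nikolai: 09:30–10:00.
Maya ∩ Zheng ∩ Nikolai ∩ Jamal: 09:30–10:00.
Single common window of 30 minutes.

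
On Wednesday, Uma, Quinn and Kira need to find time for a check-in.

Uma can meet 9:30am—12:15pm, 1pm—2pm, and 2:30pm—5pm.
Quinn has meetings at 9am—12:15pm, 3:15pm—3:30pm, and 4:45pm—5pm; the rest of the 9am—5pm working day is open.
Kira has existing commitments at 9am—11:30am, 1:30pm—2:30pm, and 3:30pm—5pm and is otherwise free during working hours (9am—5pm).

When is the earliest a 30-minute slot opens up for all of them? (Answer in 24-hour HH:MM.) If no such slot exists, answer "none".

Quinn free within 09:00–17:00: 12:15–15:15, 15:30–16:45.
Kira free within 09:00–17:00: 11:30–13:30, 14:30–15:30.
Uma ∩ Quinn: 13:00–14:00, 14:30–15:15, 15:30–16:45.
Uma ∩ Quinn ∩ Kira: 13:00–13:30, 14:30–15:15.
Windows ≥ 30 min: 13:00–13:30, 14:30–15:15.
Earliest such window starts at 13:00.

13:00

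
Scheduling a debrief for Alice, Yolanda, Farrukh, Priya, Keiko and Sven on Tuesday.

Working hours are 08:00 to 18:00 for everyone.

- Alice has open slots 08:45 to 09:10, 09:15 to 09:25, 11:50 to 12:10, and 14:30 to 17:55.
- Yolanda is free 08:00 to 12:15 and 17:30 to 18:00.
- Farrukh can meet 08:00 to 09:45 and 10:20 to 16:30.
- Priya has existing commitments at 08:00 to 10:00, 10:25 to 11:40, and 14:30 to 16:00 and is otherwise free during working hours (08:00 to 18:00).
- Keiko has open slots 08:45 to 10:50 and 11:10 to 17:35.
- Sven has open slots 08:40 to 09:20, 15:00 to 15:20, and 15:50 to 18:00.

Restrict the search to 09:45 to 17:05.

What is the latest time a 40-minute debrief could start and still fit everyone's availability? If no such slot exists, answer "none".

none

Priya free within 08:00–18:00: 10:00–10:25, 11:40–14:30, 16:00–18:00.
Alice ∩ Yolanda: 08:45–09:10, 09:15–09:25, 11:50–12:10, 17:30–17:55.
Alice ∩ Yolanda ∩ Farrukh: 08:45–09:10, 09:15–09:25, 11:50–12:10.
Alice ∩ Yolanda ∩ Farrukh ∩ Priya: 11:50–12:10.
Alice ∩ Yolanda ∩ Farrukh ∩ Priya ∩ Keiko: 11:50–12:10.
Alice ∩ Yolanda ∩ Farrukh ∩ Priya ∩ Keiko ∩ Sven: (none).
Restricted to 09:45–17:05: (none).
Windows ≥ 40 min: (none).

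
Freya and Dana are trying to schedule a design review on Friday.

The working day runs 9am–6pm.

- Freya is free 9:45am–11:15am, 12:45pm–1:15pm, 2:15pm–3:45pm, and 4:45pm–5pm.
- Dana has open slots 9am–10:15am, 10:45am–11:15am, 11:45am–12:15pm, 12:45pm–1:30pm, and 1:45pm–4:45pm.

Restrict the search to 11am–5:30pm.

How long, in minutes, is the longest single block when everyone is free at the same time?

Freya ∩ Dana: 09:45–10:15, 10:45–11:15, 12:45–13:15, 14:15–15:45.
Restricted to 11:00–17:30: 11:00–11:15, 12:45–13:15, 14:15–15:45.
Common window lengths: 15, 30, 90 min; longest is 90.

90 minutes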